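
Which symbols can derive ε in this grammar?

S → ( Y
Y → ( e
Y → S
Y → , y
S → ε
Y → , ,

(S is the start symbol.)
ε-productions: S → ε
So S is immediately nullable.
Y → S: every symbol on the right is nullable, so Y is nullable too.
Every non-terminal is now nullable.
Nullable = { 'S', 'Y' }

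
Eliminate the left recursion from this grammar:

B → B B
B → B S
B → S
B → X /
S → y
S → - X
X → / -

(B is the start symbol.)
B → S B'
B → X / B'
B' → B B'
B' → S B'
B' → ε
S → y
S → - X
X → / -

B is directly left-recursive. The standard transformation for
  A → A α₁ | ... | A α_m | β₁ | ... | β_n
is
  A  → β₁ A' | ... | β_n A'
  A' → α₁ A' | ... | α_m A' | ε

B → S becomes B → S B'
B → X / becomes B → X / B'
B → B B becomes B' → B B'
B → B S becomes B' → S B'
Add B' → ε

Productions for other non-terminals are unchanged:
  S → y
  S → - X
  X → / -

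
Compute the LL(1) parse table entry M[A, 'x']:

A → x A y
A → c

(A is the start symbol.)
A → x A y

To find M[A, 'x'], we find productions for A where 'x' is in the predict set (PREDICT(N → α) = (FIRST(α) \ {ε}) ∪ (FOLLOW(N) if α ⇒* ε)).

A → x A y: PREDICT = { 'x' }
  'x' is in predict set, so this production goes in M[A, 'x']
A → c: PREDICT = { 'c' }

M[A, 'x'] = A → x A y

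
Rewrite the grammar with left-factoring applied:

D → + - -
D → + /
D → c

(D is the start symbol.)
D → + D'
D' → - -
D' → /
D → c

Left-factoring transforms A → αβ₁ | αβ₂ into A → αA' and A' → β₁ | β₂
(α is the longest common prefix among the alternatives). Repeat until
no nonterminal has two alternatives with a common prefix.

Round 1: D has alternatives sharing prefix '+'. Introduce D': D → + D'
  Add: D' → - -
  Add: D' → /

No remaining common prefixes — done.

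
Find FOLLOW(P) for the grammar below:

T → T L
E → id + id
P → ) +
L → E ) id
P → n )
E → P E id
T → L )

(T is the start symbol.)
To compute FOLLOW(P), find every occurrence of P on a right-hand side N → α P β: add FIRST(β) \ {ε}, and if β is empty or nullable also add FOLLOW(N). Iterate to a fixed point.

In E → P E id: P is followed by E id, add FIRST(E id) \ {ε} = { ')', 'id', 'n' }

Taking the union: FOLLOW(P) = { ')', 'id', 'n' }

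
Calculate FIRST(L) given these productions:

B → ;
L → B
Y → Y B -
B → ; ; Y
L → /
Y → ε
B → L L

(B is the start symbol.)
To compute FIRST(L), examine every production with L on the left-hand side, reading each right-hand side left to right until a non-nullable symbol is reached.

FIRST sets of the other non-terminals involved (by the same procedure, iterated to a fixed point):
  FIRST(B) = { '/', ';' }

From L → B:
  - B is a non-terminal: add FIRST(B) \ {ε} = { '/', ';' }
    B is not nullable, so stop
From L → /:
  - '/' is a terminal: add '/' and stop

Collecting: FIRST(L) = { '/', ';' }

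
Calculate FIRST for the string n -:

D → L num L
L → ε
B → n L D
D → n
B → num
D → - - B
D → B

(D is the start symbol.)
{ 'n' }

To compute FIRST(n -), process the symbols left to right:
Symbol n is a terminal. Add 'n' and stop.
FIRST(n -) = { 'n' }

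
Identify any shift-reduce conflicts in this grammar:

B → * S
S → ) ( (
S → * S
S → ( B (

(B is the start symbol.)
No shift-reduce conflicts

A shift-reduce conflict occurs when an LR(0) state has both:
  - a complete (reduce) item [A → α .] (dot at the end), and
  - a shift item [B → β . c γ] (dot before a terminal).

Augment with B' → B and build the canonical LR(0) collection (I0 = CLOSURE({[B' → . B]}), then GOTO on every symbol after a dot until no new states appear). It has 12 states:
  I0: { [B → . * S], [B' → . B] }  — shift
  I1: { [B → * . S], [S → . ( B (], [S → . ) ( (], [S → . * S] }  — shift
  I2: { [B' → B .] }  — accept
  I3: { [B → . * S], [S → ( . B (] }  — shift
  I4: { [S → ) . ( (] }  — shift
  I5: { [S → * . S], [S → . ( B (], [S → . ) ( (], [S → . * S] }  — shift
  I6: { [B → * S .] }  — reduce
  I7: { [S → * S .] }  — reduce
  I8: { [S → ) ( . (] }  — shift
  I9: { [S → ) ( ( .] }  — reduce
  I10: { [S → ( B . (] }  — shift
  I11: { [S → ( B ( .] }  — reduce

No state contains both a complete item and a shift item.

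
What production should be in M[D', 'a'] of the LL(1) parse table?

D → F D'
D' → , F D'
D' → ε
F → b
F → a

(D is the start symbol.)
To find M[D', 'a'], we find productions for D' where 'a' is in the predict set (PREDICT(N → α) = (FIRST(α) \ {ε}) ∪ (FOLLOW(N) if α ⇒* ε)).

Relevant sets:
  FOLLOW(D') = { $ }

D' → , F D': PREDICT = { ',' }
D' → ε: PREDICT = { $ }

M[D', 'a'] is empty (no production applies)

Answer: Empty (error entry)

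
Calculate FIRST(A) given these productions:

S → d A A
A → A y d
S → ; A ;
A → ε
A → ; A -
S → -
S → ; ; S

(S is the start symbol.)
To compute FIRST(A), examine every production with A on the left-hand side, reading each right-hand side left to right until a non-nullable symbol is reached.

From A → A y d:
  - A is the symbol being defined: contributes nothing new
    A is nullable, so continue to the next symbol
  - y is a terminal: add 'y' and stop
From A → ε:
  - ε-production, so ε ∈ FIRST(A)
From A → ; A -:
  - ';' is a terminal: add ';' and stop

Collecting: FIRST(A) = { ';', 'y', ε }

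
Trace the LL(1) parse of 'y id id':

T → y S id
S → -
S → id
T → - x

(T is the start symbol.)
LL(1) parsing maintains a stack (initially the start symbol over $) and the input. At each step: if the stack top is a terminal, match it against the current input token; if it is a non-terminal N, replace it with the RHS of M[N, lookahead] (the unique production whose predict set contains the lookahead).

Stack is shown with the top on the left.

Stack     Input      Action
---------------------------
T $       y id id $  output T → y S id
y S id $  y id id $  match 'y'
S id $    id id $    output S → id
id id $   id id $    match 'id'
id $      id $       match 'id'
$         $          accept

The string is accepted.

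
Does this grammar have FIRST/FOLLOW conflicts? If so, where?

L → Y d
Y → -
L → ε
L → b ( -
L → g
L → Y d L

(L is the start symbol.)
A FIRST/FOLLOW conflict occurs when a non-terminal N has a nullable alternative N → β (β ⇒* ε) and another alternative N → α with FIRST(α) ∩ FOLLOW(N) ≠ ∅: on such a lookahead the parser cannot decide between expanding α and letting N vanish via β.

Nullable non-terminals: L.
FIRST sets used below: FIRST(Y) = { '-' }

L: nullable alternative(s) L → ε; FOLLOW(L) = { $ }
  L → Y d: FIRST \ {ε} = { '-' } — disjoint from FOLLOW(L)
  L → ε: FIRST \ {ε} = { } — this is the only nullable alternative, skip
  L → b ( -: FIRST \ {ε} = { 'b' } — disjoint from FOLLOW(L)
  L → g: FIRST \ {ε} = { 'g' } — disjoint from FOLLOW(L)
  L → Y d L: FIRST \ {ε} = { '-' } — disjoint from FOLLOW(L)

Y has no nullable alternative, so no FIRST/FOLLOW check is needed there.

No FIRST/FOLLOW conflicts found.

Answer: No FIRST/FOLLOW conflicts.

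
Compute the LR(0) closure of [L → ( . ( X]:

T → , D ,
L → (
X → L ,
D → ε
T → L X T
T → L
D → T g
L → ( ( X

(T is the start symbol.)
{ [L → ( . ( X] }

Start with: [L → ( . ( X]
The dot precedes the terminal '(', so nothing is added.

CLOSURE = { [L → ( . ( X] }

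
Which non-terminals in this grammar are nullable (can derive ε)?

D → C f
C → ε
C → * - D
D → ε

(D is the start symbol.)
A non-terminal is nullable if it can derive ε (the empty string): either it has an ε-production, or it has a production whose right-hand side consists entirely of nullable non-terminals.

ε-productions: C → ε, D → ε
So C, D are immediately nullable.
Every non-terminal is now nullable.
Nullable = { 'C', 'D' }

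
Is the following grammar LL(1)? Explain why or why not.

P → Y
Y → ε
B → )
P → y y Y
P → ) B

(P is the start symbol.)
Yes, the grammar is LL(1).

Relevant sets:
  FIRST(Y) = { ε }
  FOLLOW(P) = { $ }

For P:
  PREDICT(P → Y) = { $ }
  PREDICT(P → y y Y) = { 'y' }
  PREDICT(P → ')' B) = { ')' }
Y, B have a single production, so nothing to check there.

All predict sets are disjoint. The grammar IS LL(1).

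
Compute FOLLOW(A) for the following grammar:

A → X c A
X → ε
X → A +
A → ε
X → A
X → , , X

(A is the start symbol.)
{ $, '+', 'c' }

A is the start symbol, so $ ∈ FOLLOW(A).
In A → X c A: A is at the end; this adds FOLLOW(A) to itself — nothing new
In X → A +: A is followed by '+', add FIRST('+') \ {ε} = { '+' }
In X → A: A is at the end, add FOLLOW(X)

The FOLLOW sets referred to above (computed the same way, to a fixed point):
  FOLLOW(X) = { 'c' }

Taking the union: FOLLOW(A) = { $, '+', 'c' }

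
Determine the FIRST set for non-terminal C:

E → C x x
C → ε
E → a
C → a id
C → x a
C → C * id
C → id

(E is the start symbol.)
{ '*', 'a', 'id', 'x', ε }

From C → ε:
  - ε-production, so ε ∈ FIRST(C)
From C → a id:
  - a is a terminal: add 'a' and stop
From C → x a:
  - x is a terminal: add 'x' and stop
From C → C * id:
  - C is the symbol being defined: contributes nothing new
    C is nullable, so continue to the next symbol
  - '*' is a terminal: add '*' and stop
From C → id:
  - id is a terminal: add 'id' and stop

Collecting: FIRST(C) = { '*', 'a', 'id', 'x', ε }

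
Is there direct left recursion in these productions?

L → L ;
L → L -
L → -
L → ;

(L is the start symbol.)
Direct left recursion occurs when N → N α for some non-terminal N (the right-hand side begins with the left-hand side itself).

L → L ;: LEFT RECURSIVE (starts with L)
L → L -: LEFT RECURSIVE (starts with L)
L → -: starts with '-'
L → ;: starts with ';'

The grammar has direct left recursion on: L.

Answer: Yes, L is left-recursive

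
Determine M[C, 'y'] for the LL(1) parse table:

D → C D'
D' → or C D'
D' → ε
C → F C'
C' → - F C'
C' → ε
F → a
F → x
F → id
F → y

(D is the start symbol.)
C → F C'

To find M[C, 'y'], we find productions for C where 'y' is in the predict set (PREDICT(N → α) = (FIRST(α) \ {ε}) ∪ (FOLLOW(N) if α ⇒* ε)).

Relevant sets:
  FIRST(F) = { 'a', 'id', 'x', 'y' }

C → F C': PREDICT = { 'a', 'id', 'x', 'y' }
  'y' is in predict set, so this production goes in M[C, 'y']

M[C, 'y'] = C → F C'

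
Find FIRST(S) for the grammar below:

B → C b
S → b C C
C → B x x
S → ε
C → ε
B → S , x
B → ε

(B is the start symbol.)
From S → b C C:
  - b is a terminal: add 'b' and stop
From S → ε:
  - ε-production, so ε ∈ FIRST(S)

Collecting: FIRST(S) = { 'b', ε }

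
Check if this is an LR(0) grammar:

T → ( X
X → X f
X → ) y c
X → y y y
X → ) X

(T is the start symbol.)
No. Shift-reduce conflict between [T → ( X .] and [X → X . f]

A grammar is LR(0) if no state in the canonical LR(0) collection has:
  - both a shift item (dot before a terminal) and a complete item (shift-reduce conflict), or
  - two or more complete items (reduce-reduce conflict; the accept item [T' → T .] counts as a complete item here).

Augment with T' → T and build the canonical LR(0) collection (I0 = CLOSURE({[T' → . T]}), then GOTO on every symbol after a dot until no new states appear). It has 12 states:
  I0: { [T → . ( X], [T' → . T] }  — shift
  I1: { [T → ( . X], [X → . ) X], [X → . ) y c], [X → . X f], [X → . y y y] }  — shift
  I2: { [T' → T .] }  — accept
  I3: { [X → ) . X], [X → ) . y c], [X → . ) X], [X → . ) y c], [X → . X f], [X → . y y y] }  — shift
  I4: { [T → ( X .], [X → X . f] }  — shift, reduce
  I5: { [X → y . y y] }  — shift
  I6: { [X → y y . y] }  — shift
  I7: { [X → y y y .] }  — reduce
  I8: { [X → X f .] }  — reduce
  I9: { [X → ) X .], [X → X . f] }  — shift, reduce
  I10: { [X → ) y . c], [X → y . y y] }  — shift
  I11: { [X → ) y c .] }  — reduce

Conflict in state I4:
  Shift-reduce conflict between [T → ( X .] and [X → X . f]
So the grammar is NOT LR(0).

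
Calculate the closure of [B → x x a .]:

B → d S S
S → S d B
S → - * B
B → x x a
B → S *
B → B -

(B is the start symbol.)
To compute CLOSURE, for each item [A → α.Bβ] where B is a non-terminal, add [B → .γ] for all productions B → γ; repeat for the newly added items until nothing changes.

Start with: [B → x x a .]
The dot is at the end, so nothing is added.

CLOSURE = { [B → x x a .] }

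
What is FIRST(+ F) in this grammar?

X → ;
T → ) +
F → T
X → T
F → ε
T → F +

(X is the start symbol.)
{ '+' }

To compute FIRST(+ F), process the symbols left to right:
Symbol + is a terminal. Add '+' and stop.
FIRST(+ F) = { '+' }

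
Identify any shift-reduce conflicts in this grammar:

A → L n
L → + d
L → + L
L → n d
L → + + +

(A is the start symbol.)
A shift-reduce conflict occurs when an LR(0) state has both:
  - a complete (reduce) item [A → α .] (dot at the end), and
  - a shift item [B → β . c γ] (dot before a terminal).

Augment with A' → A and build the canonical LR(0) collection (I0 = CLOSURE({[A' → . A]}), then GOTO on every symbol after a dot until no new states appear). It has 11 states:
  I0: { [A → . L n], [A' → . A], [L → . + + +], [L → . + L], [L → . + d], [L → . n d] }  — shift
  I1: { [L → + . + +], [L → + . L], [L → + . d], [L → . + + +], [L → . + L], [L → . + d], [L → . n d] }  — shift
  I2: { [A' → A .] }  — accept
  I3: { [A → L . n] }  — shift
  I4: { [L → n . d] }  — shift
  I5: { [L → n d .] }  — reduce
  I6: { [A → L n .] }  — reduce
  I7: { [L → + + . +], [L → + . + +], [L → + . L], [L → + . d], [L → . + + +], [L → . + L], [L → . + d], [L → . n d] }  — shift
  I8: { [L → + L .] }  — reduce
  I9: { [L → + d .] }  — reduce
  I10: { [L → + + + .], [L → + + . +], [L → + . + +], [L → + . L], [L → + . d], [L → . + + +], [L → . + L], [L → . + d], [L → . n d] }  — shift, reduce

I10 contains reduce item [L → + + + .] and shift items [L → . + + +], [L → + . + +], [L → + + . +], [L → . + L], [L → . + d], [L → + . d], [L → . n d] — shift-reduce conflict.

Answer: Yes — I10: [L → + + + .] vs [L → . + + +]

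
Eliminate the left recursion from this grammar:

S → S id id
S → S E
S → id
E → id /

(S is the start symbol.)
S is directly left-recursive. The standard transformation for
  A → A α₁ | ... | A α_m | β₁ | ... | β_n
is
  A  → β₁ A' | ... | β_n A'
  A' → α₁ A' | ... | α_m A' | ε

S → id becomes S → id S'
S → S id id becomes S' → id id S'
S → S E becomes S' → E S'
Add S' → ε

Productions for other non-terminals are unchanged:
  E → id /

Resulting grammar:
S → id S'
S' → id id S'
S' → E S'
S' → ε
E → id /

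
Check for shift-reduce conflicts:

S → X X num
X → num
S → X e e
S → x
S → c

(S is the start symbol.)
Augment with S' → S and build the canonical LR(0) collection (I0 = CLOSURE({[S' → . S]}), then GOTO on every symbol after a dot until no new states appear). It has 10 states:
  I0: { [S → . X X num], [S → . X e e], [S → . c], [S → . x], [S' → . S], [X → . num] }  — shift
  I1: { [S' → S .] }  — accept
  I2: { [S → X . X num], [S → X . e e], [X → . num] }  — shift
  I3: { [S → c .] }  — reduce
  I4: { [X → num .] }  — reduce
  I5: { [S → x .] }  — reduce
  I6: { [S → X X . num] }  — shift
  I7: { [S → X e . e] }  — shift
  I8: { [S → X e e .] }  — reduce
  I9: { [S → X X num .] }  — reduce

No state contains both a complete item and a shift item.

Answer: No shift-reduce conflicts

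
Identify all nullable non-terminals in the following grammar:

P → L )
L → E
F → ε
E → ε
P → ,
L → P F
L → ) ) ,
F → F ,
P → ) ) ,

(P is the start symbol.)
ε-productions: F → ε, E → ε
So F, E are immediately nullable.
L → E: every symbol on the right is nullable, so L is nullable too.
No further non-terminal can be added: every production for the remaining non-terminals contains a terminal or a non-nullable non-terminal.
Nullable = { 'E', 'F', 'L' }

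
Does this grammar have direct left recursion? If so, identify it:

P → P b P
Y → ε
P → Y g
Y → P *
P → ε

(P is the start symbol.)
Direct left recursion occurs when N → N α for some non-terminal N (the right-hand side begins with the left-hand side itself).

P → P b P: LEFT RECURSIVE (starts with P)
Y → ε: starts with ε
P → Y g: starts with Y
Y → P *: starts with P
P → ε: starts with ε

The grammar has direct left recursion on: P.

Answer: Yes, P is left-recursive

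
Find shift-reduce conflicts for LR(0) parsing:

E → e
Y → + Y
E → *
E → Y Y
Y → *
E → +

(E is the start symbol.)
A shift-reduce conflict occurs when an LR(0) state has both:
  - a complete (reduce) item [A → α .] (dot at the end), and
  - a shift item [B → β . c γ] (dot before a terminal).

Augment with E' → E and build the canonical LR(0) collection (I0 = CLOSURE({[E' → . E]}), then GOTO on every symbol after a dot until no new states appear). It has 10 states:
  I0: { [E → . *], [E → . +], [E → . Y Y], [E → . e], [E' → . E], [Y → . *], [Y → . + Y] }  — shift
  I1: { [E → * .], [Y → * .] }  — 2 reduces
  I2: { [E → + .], [Y → + . Y], [Y → . *], [Y → . + Y] }  — shift, reduce
  I3: { [E' → E .] }  — accept
  I4: { [E → Y . Y], [Y → . *], [Y → . + Y] }  — shift
  I5: { [E → e .] }  — reduce
  I6: { [Y → * .] }  — reduce
  I7: { [Y → + . Y], [Y → . *], [Y → . + Y] }  — shift
  I8: { [E → Y Y .] }  — reduce
  I9: { [Y → + Y .] }  — reduce

I2 contains reduce item [E → + .] and shift items [Y → . *], [Y → . + Y] — shift-reduce conflict.

Answer: Yes — I2: [E → + .] vs [Y → . *]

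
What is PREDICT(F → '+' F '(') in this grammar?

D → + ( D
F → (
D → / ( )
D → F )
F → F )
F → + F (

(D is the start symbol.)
PREDICT(F → '+' F '(') = (FIRST(RHS) \ {ε}) ∪ (FOLLOW(F) if ε ∈ FIRST(RHS), i.e. RHS ⇒* ε)
FIRST('+' F '(') = { '+' }
ε ∉ FIRST('+' F '('), so FOLLOW(F) is not added.
PREDICT(F → '+' F '(') = { '+' }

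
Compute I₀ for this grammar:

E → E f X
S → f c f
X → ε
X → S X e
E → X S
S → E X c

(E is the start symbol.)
First, augment the grammar with E' → E
I₀ = CLOSURE({ [E' → . E] }):
  [E' → . E] has the dot before E: add [E → . E f X], [E → . X S]
  [E → . X S] has the dot before X: add [X → .], [X → . S X e]
  [X → . S X e] has the dot before S: add [S → . f c f], [S → . E X c]
No further items can be added.

I₀ = { [E → . E f X], [E → . X S], [E' → . E], [S → . E X c], [S → . f c f], [X → . S X e], [X → .] }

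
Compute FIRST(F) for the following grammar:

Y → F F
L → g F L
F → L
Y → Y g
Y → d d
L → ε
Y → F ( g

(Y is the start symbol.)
{ 'g', ε }

To compute FIRST(F), examine every production with F on the left-hand side, reading each right-hand side left to right until a non-nullable symbol is reached.

FIRST sets of the other non-terminals involved (by the same procedure, iterated to a fixed point):
  FIRST(L) = { 'g', ε }

From F → L:
  - L is a non-terminal: add FIRST(L) \ {ε} = { 'g' }
    L is nullable and nothing follows, so the whole right-hand side can vanish: ε ∈ FIRST(F)

Collecting: FIRST(F) = { 'g', ε }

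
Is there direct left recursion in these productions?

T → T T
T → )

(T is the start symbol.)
Yes, T is left-recursive

T → T T: LEFT RECURSIVE (starts with T)
T → ): starts with ')'

The grammar has direct left recursion on: T.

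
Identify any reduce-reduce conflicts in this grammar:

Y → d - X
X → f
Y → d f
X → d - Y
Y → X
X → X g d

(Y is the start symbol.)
Yes — I7: [Y → X .] vs [Y → d - X .]

A reduce-reduce conflict occurs when an LR(0) state has two complete items [A → α .] and [B → β .] — both call for a reduction, and with no lookahead the parser cannot choose between them.

Augment with Y' → Y and build the canonical LR(0) collection (I0 = CLOSURE({[Y' → . Y]}), then GOTO on every symbol after a dot until no new states appear). It has 11 states:
  I0: { [X → . X g d], [X → . d - Y], [X → . f], [Y → . X], [Y → . d - X], [Y → . d f], [Y' → . Y] }  — shift
  I1: { [X → X . g d], [Y → X .] }  — shift, reduce
  I2: { [Y' → Y .] }  — accept
  I3: { [X → d . - Y], [Y → d . - X], [Y → d . f] }  — shift
  I4: { [X → f .] }  — reduce
  I5: { [X → . X g d], [X → . d - Y], [X → . f], [X → d - . Y], [Y → . X], [Y → . d - X], [Y → . d f], [Y → d - . X] }  — shift
  I6: { [Y → d f .] }  — reduce
  I7: { [X → X . g d], [Y → X .], [Y → d - X .] }  — shift, 2 reduces
  I8: { [X → d - Y .] }  — reduce
  I9: { [X → X g . d] }  — shift
  I10: { [X → X g d .] }  — reduce

I7 contains complete items [Y → X .], [Y → d - X .] — reduce-reduce conflict.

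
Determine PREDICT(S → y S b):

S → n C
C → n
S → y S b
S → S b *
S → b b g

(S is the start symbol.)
PREDICT(S → y S b) = (FIRST(RHS) \ {ε}) ∪ (FOLLOW(S) if ε ∈ FIRST(RHS), i.e. RHS ⇒* ε)
FIRST(y S b) = { 'y' }
ε ∉ FIRST(y S b), so FOLLOW(S) is not added.
PREDICT(S → y S b) = { 'y' }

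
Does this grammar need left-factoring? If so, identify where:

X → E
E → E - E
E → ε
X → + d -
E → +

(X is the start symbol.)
Left-factoring is needed when two productions for the same non-terminal
share a common prefix on the right-hand side.

Productions for X:
  X → E
  X → + d -
Productions for E:
  E → E - E
  E → ε
  E → +

No common prefixes found.

Answer: No, left-factoring is not needed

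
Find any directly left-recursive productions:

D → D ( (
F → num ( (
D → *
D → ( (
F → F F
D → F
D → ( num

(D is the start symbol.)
D → D ( (: LEFT RECURSIVE (starts with D)
F → num ( (: starts with num
D → *: starts with '*'
D → ( (: starts with '('
F → F F: LEFT RECURSIVE (starts with F)
D → F: starts with F
D → ( num: starts with '('

The grammar has direct left recursion on: D, F.

Answer: Yes, D, F are left-recursive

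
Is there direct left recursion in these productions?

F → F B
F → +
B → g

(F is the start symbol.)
Yes, F is left-recursive

Direct left recursion occurs when N → N α for some non-terminal N (the right-hand side begins with the left-hand side itself).

F → F B: LEFT RECURSIVE (starts with F)
F → +: starts with '+'
B → g: starts with g

The grammar has direct left recursion on: F.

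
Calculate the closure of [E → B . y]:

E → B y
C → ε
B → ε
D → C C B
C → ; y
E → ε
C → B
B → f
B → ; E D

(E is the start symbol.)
{ [E → B . y] }

To compute CLOSURE, for each item [A → α.Bβ] where B is a non-terminal, add [B → .γ] for all productions B → γ; repeat for the newly added items until nothing changes.

Start with: [E → B . y]
The dot precedes the terminal y, so nothing is added.

CLOSURE = { [E → B . y] }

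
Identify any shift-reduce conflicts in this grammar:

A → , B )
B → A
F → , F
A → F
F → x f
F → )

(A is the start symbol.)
A shift-reduce conflict occurs when an LR(0) state has both:
  - a complete (reduce) item [A → α .] (dot at the end), and
  - a shift item [B → β . c γ] (dot before a terminal).

Augment with A' → A and build the canonical LR(0) collection (I0 = CLOSURE({[A' → . A]}), then GOTO on every symbol after a dot until no new states appear). It has 11 states:
  I0: { [A → . , B )], [A → . F], [A' → . A], [F → . )], [F → . , F], [F → . x f] }  — shift
  I1: { [F → ) .] }  — reduce
  I2: { [A → , . B )], [A → . , B )], [A → . F], [B → . A], [F → , . F], [F → . )], [F → . , F], [F → . x f] }  — shift
  I3: { [A' → A .] }  — accept
  I4: { [A → F .] }  — reduce
  I5: { [F → x . f] }  — shift
  I6: { [F → x f .] }  — reduce
  I7: { [B → A .] }  — reduce
  I8: { [A → , B . )] }  — shift
  I9: { [A → F .], [F → , F .] }  — 2 reduces
  I10: { [A → , B ) .] }  — reduce

No state contains both a complete item and a shift item.

Answer: No shift-reduce conflicts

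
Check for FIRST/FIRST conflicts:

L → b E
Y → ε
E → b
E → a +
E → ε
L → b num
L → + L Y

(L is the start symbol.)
Yes. L → b E / L → b num on { 'b' }

Productions for L:
  L → b E: FIRST = { 'b' }
  L → b num: FIRST = { 'b' }
  L → + L Y: FIRST = { '+' }
Productions for E:
  E → b: FIRST = { 'b' }
  E → a +: FIRST = { 'a' }
  E → ε: FIRST = { ε }
Y has only one production, so no FIRST/FIRST conflict is possible there.

Conflict for L: L → b E and L → b num
  Overlap: { 'b' }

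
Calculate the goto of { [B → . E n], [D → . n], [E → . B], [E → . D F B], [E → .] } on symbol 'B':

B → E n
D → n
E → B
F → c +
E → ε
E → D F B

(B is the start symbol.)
{ [E → B .] }

GOTO(I, 'B') = CLOSURE({ [A → αX.β] : [A → α.Xβ] ∈ I, X = 'B' })

Items with dot before 'B', with the dot advanced:
  [E → . B] → [E → B .]
Closure adds nothing (no advanced item has the dot before a non-terminal).

GOTO = { [E → B .] }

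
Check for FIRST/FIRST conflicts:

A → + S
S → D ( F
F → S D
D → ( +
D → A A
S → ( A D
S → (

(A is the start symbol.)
Yes. S → D '(' F / S → '(' A D on { '(' }; S → D '(' F / S → '(' on { '(' }; S → '(' A D / S → '(' on { '(' }

FIRST sets of the non-terminals at (or reachable through a nullable prefix from) the front of some alternative:
  FIRST(D) = { '(', '+' }
  FIRST(A) = { '+' }

Productions for S:
  S → D ( F: FIRST = { '(', '+' }
  S → ( A D: FIRST = { '(' }
  S → (: FIRST = { '(' }
Productions for D:
  D → ( +: FIRST = { '(' }
  D → A A: FIRST = { '+' }
A, F have only one production, so no FIRST/FIRST conflict is possible there.

Conflict for S: S → D ( F and S → ( A D
  Overlap: { '(' }
Conflict for S: S → D ( F and S → (
  Overlap: { '(' }
Conflict for S: S → ( A D and S → (
  Overlap: { '(' }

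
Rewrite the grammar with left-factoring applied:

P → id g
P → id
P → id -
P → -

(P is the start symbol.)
Left-factoring transforms A → αβ₁ | αβ₂ into A → αA' and A' → β₁ | β₂
(α is the longest common prefix among the alternatives). Repeat until
no nonterminal has two alternatives with a common prefix.

Round 1: P has alternatives sharing prefix 'id'. Introduce P': P → id P'
  Add: P' → g
  Add: P' → ε
  Add: P' → -

No remaining common prefixes — done.

Resulting grammar:
P → id P'
P' → g
P' → ε
P' → -
P → -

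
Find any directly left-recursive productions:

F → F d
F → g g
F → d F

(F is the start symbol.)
Direct left recursion occurs when N → N α for some non-terminal N (the right-hand side begins with the left-hand side itself).

F → F d: LEFT RECURSIVE (starts with F)
F → g g: starts with g
F → d F: starts with d

The grammar has direct left recursion on: F.

Answer: Yes, F is left-recursive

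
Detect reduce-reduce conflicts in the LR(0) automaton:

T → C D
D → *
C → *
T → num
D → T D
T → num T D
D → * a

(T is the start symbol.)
Augment with T' → T and build the canonical LR(0) collection (I0 = CLOSURE({[T' → . T]}), then GOTO on every symbol after a dot until no new states appear). It has 12 states:
  I0: { [C → . *], [T → . C D], [T → . num T D], [T → . num], [T' → . T] }  — shift
  I1: { [C → * .] }  — reduce
  I2: { [C → . *], [D → . * a], [D → . *], [D → . T D], [T → . C D], [T → . num T D], [T → . num], [T → C . D] }  — shift
  I3: { [T' → T .] }  — accept
  I4: { [C → . *], [T → . C D], [T → . num T D], [T → . num], [T → num . T D], [T → num .] }  — shift, reduce
  I5: { [C → . *], [D → . * a], [D → . *], [D → . T D], [T → . C D], [T → . num T D], [T → . num], [T → num T . D] }  — shift
  I6: { [C → * .], [D → * . a], [D → * .] }  — shift, 2 reduces
  I7: { [T → num T D .] }  — reduce
  I8: { [C → . *], [D → . * a], [D → . *], [D → . T D], [D → T . D], [T → . C D], [T → . num T D], [T → . num] }  — shift
  I9: { [D → T D .] }  — reduce
  I10: { [D → * a .] }  — reduce
  I11: { [T → C D .] }  — reduce

I6 contains complete items [C → * .], [D → * .] — reduce-reduce conflict.

Answer: Yes — I6: [C → * .] vs [D → * .]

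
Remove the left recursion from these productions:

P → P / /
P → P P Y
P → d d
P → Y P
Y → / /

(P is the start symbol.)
P is directly left-recursive. The standard transformation for
  A → A α₁ | ... | A α_m | β₁ | ... | β_n
is
  A  → β₁ A' | ... | β_n A'
  A' → α₁ A' | ... | α_m A' | ε

P → d d becomes P → d d P'
P → Y P becomes P → Y P P'
P → P / / becomes P' → / / P'
P → P P Y becomes P' → P Y P'
Add P' → ε

Productions for other non-terminals are unchanged:
  Y → / /

Resulting grammar:
P → d d P'
P → Y P P'
P' → / / P'
P' → P Y P'
P' → ε
Y → / /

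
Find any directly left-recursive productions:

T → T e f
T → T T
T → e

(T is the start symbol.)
Direct left recursion occurs when N → N α for some non-terminal N (the right-hand side begins with the left-hand side itself).

T → T e f: LEFT RECURSIVE (starts with T)
T → T T: LEFT RECURSIVE (starts with T)
T → e: starts with e

The grammar has direct left recursion on: T.

Answer: Yes, T is left-recursive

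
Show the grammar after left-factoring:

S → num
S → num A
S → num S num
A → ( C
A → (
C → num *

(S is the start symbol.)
Left-factoring transforms A → αβ₁ | αβ₂ into A → αA' and A' → β₁ | β₂
(α is the longest common prefix among the alternatives). Repeat until
no nonterminal has two alternatives with a common prefix.

Round 1: S has alternatives sharing prefix 'num'. Introduce S': S → num S'
  Add: S' → ε
  Add: S' → A
  Add: S' → S num

Round 2: A has alternatives sharing prefix '('. Introduce A': A → ( A'
  Add: A' → C
  Add: A' → ε

No remaining common prefixes — done.

Resulting grammar:
S → num S'
S' → ε
S' → A
S' → S num
A → ( A'
A' → C
A' → ε
C → num *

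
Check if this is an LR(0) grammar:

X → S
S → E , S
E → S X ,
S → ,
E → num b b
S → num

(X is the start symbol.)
No. Shift-reduce conflict between [X → S .] and [E → . num b b]

A grammar is LR(0) if no state in the canonical LR(0) collection has:
  - both a shift item (dot before a terminal) and a complete item (shift-reduce conflict), or
  - two or more complete items (reduce-reduce conflict; the accept item [X' → X .] counts as a complete item here).

Augment with X' → X and build the canonical LR(0) collection (I0 = CLOSURE({[X' → . X]}), then GOTO on every symbol after a dot until no new states appear). It has 12 states:
  I0: { [E → . S X ,], [E → . num b b], [S → . ,], [S → . E , S], [S → . num], [X → . S], [X' → . X] }  — shift
  I1: { [S → , .] }  — reduce
  I2: { [S → E . , S] }  — shift
  I3: { [E → . S X ,], [E → . num b b], [E → S . X ,], [S → . ,], [S → . E , S], [S → . num], [X → . S], [X → S .] }  — shift, reduce
  I4: { [X' → X .] }  — accept
  I5: { [E → num . b b], [S → num .] }  — shift, reduce
  I6: { [E → num b . b] }  — shift
  I7: { [E → num b b .] }  — reduce
  I8: { [E → S X . ,] }  — shift
  I9: { [E → S X , .] }  — reduce
  I10: { [E → . S X ,], [E → . num b b], [S → . ,], [S → . E , S], [S → . num], [S → E , . S] }  — shift
  I11: { [E → . S X ,], [E → . num b b], [E → S . X ,], [S → . ,], [S → . E , S], [S → . num], [S → E , S .], [X → . S] }  — shift, reduce

Conflict in state I3:
  Shift-reduce conflict between [X → S .] and [E → . num b b]
So the grammar is NOT LR(0).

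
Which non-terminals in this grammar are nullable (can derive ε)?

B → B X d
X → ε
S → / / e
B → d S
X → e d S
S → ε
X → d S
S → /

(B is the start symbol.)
ε-productions: X → ε, S → ε
So X, S are immediately nullable.
No further non-terminal can be added: every production for the remaining non-terminals contains a terminal or a non-nullable non-terminal.
Nullable = { 'S', 'X' }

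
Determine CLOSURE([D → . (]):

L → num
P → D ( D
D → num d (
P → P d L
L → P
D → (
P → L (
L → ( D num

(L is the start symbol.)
To compute CLOSURE, for each item [A → α.Bβ] where B is a non-terminal, add [B → .γ] for all productions B → γ; repeat for the newly added items until nothing changes.

Start with: [D → . (]
The dot precedes the terminal '(', so nothing is added.

CLOSURE = { [D → . (] }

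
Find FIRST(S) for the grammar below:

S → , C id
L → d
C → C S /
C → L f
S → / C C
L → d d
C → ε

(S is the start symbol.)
{ ',', '/' }

To compute FIRST(S), examine every production with S on the left-hand side, reading each right-hand side left to right until a non-nullable symbol is reached.

From S → , C id:
  - ',' is a terminal: add ',' and stop
From S → / C C:
  - '/' is a terminal: add '/' and stop

Collecting: FIRST(S) = { ',', '/' }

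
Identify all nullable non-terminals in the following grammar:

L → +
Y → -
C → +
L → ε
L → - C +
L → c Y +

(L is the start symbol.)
{ 'L' }

A non-terminal is nullable if it can derive ε (the empty string): either it has an ε-production, or it has a production whose right-hand side consists entirely of nullable non-terminals.

ε-productions: L → ε
So L is immediately nullable.
No further non-terminal can be added: every production for the remaining non-terminals contains a terminal or a non-nullable non-terminal.
Nullable = { 'L' }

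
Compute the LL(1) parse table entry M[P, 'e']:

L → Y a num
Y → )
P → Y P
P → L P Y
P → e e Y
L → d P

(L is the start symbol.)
P → e e Y

To find M[P, 'e'], we find productions for P where 'e' is in the predict set (PREDICT(N → α) = (FIRST(α) \ {ε}) ∪ (FOLLOW(N) if α ⇒* ε)).

Relevant sets:
  FIRST(Y) = { ')' }
  FIRST(L) = { ')', 'd' }

P → Y P: PREDICT = { ')' }
P → L P Y: PREDICT = { ')', 'd' }
P → e e Y: PREDICT = { 'e' }
  'e' is in predict set, so this production goes in M[P, 'e']

M[P, 'e'] = P → e e Y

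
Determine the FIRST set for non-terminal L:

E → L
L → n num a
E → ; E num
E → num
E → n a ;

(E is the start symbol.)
{ 'n' }

To compute FIRST(L), examine every production with L on the left-hand side, reading each right-hand side left to right until a non-nullable symbol is reached.

From L → n num a:
  - n is a terminal: add 'n' and stop

Collecting: FIRST(L) = { 'n' }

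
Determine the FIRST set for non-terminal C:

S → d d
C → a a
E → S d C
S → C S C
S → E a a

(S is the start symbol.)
{ 'a' }

From C → a a:
  - a is a terminal: add 'a' and stop

Collecting: FIRST(C) = { 'a' }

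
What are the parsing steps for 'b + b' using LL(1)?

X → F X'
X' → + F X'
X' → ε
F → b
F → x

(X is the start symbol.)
Stack is shown with the top on the left.

Stack     Input    Action
-------------------------
X $       b + b $  output X → F X'
F X' $    b + b $  output F → b
b X' $    b + b $  match 'b'
X' $      + b $    output X' → + F X'
+ F X' $  + b $    match '+'
F X' $    b $      output F → b
b X' $    b $      match 'b'
X' $      $        output X' → ε
$         $        accept

The string is accepted.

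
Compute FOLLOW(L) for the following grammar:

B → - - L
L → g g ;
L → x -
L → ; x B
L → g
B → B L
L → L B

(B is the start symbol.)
{ $, '-', ';', 'g', 'x' }

In B → - - L: L is at the end, add FOLLOW(B)
In B → B L: L is at the end, add FOLLOW(B)
In L → L B: L is followed by B, add FIRST(B) \ {ε} = { '-' }

The FOLLOW sets referred to above (computed the same way, to a fixed point):
  FOLLOW(B) = { $, '-', ';', 'g', 'x' }

Taking the union: FOLLOW(L) = { $, '-', ';', 'g', 'x' }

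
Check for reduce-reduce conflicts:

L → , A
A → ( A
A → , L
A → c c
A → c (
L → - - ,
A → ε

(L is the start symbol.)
A reduce-reduce conflict occurs when an LR(0) state has two complete items [A → α .] and [B → β .] — both call for a reduction, and with no lookahead the parser cannot choose between them.

Augment with L' → L and build the canonical LR(0) collection (I0 = CLOSURE({[L' → . L]}), then GOTO on every symbol after a dot until no new states appear). It has 14 states:
  I0: { [L → . , A], [L → . - - ,], [L' → . L] }  — shift
  I1: { [A → . ( A], [A → . , L], [A → . c (], [A → . c c], [A → .], [L → , . A] }  — shift, reduce
  I2: { [L → - . - ,] }  — shift
  I3: { [L' → L .] }  — accept
  I4: { [L → - - . ,] }  — shift
  I5: { [L → - - , .] }  — reduce
  I6: { [A → ( . A], [A → . ( A], [A → . , L], [A → . c (], [A → . c c], [A → .] }  — shift, reduce
  I7: { [A → , . L], [L → . , A], [L → . - - ,] }  — shift
  I8: { [L → , A .] }  — reduce
  I9: { [A → c . (], [A → c . c] }  — shift
  I10: { [A → c ( .] }  — reduce
  I11: { [A → c c .] }  — reduce
  I12: { [A → , L .] }  — reduce
  I13: { [A → ( A .] }  — reduce

No state contains more than one complete item.

Answer: No reduce-reduce conflicts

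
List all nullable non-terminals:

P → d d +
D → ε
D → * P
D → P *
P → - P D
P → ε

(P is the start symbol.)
{ 'D', 'P' }

A non-terminal is nullable if it can derive ε (the empty string): either it has an ε-production, or it has a production whose right-hand side consists entirely of nullable non-terminals.

ε-productions: D → ε, P → ε
So D, P are immediately nullable.
Every non-terminal is now nullable.
Nullable = { 'D', 'P' }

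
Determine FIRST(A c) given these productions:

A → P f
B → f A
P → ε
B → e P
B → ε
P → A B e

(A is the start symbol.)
FIRST sets of the non-terminals involved (from the grammar, by fixed-point iteration):
  FIRST(A) = { 'f' }

To compute FIRST(A c), process the symbols left to right:
Symbol A is a non-terminal. Add FIRST(A) \ {ε} = { 'f' }
A is not nullable (ε ∉ FIRST(A)), so stop here.
FIRST(A c) = { 'f' }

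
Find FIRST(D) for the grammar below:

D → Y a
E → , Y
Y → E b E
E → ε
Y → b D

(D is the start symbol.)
{ ',', 'b' }

FIRST sets of the other non-terminals involved (by the same procedure, iterated to a fixed point):
  FIRST(Y) = { ',', 'b' }

From D → Y a:
  - Y is a non-terminal: add FIRST(Y) \ {ε} = { ',', 'b' }
    Y is not nullable, so stop

Collecting: FIRST(D) = { ',', 'b' }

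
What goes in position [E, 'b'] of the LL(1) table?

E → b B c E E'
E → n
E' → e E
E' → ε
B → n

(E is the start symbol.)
E → b B c E E'

To find M[E, 'b'], we find productions for E where 'b' is in the predict set (PREDICT(N → α) = (FIRST(α) \ {ε}) ∪ (FOLLOW(N) if α ⇒* ε)).

E → b B c E E': PREDICT = { 'b' }
  'b' is in predict set, so this production goes in M[E, 'b']
E → n: PREDICT = { 'n' }

M[E, 'b'] = E → b B c E E'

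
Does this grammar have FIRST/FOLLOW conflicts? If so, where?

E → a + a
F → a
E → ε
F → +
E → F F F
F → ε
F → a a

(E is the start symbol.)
Yes. F → a with FOLLOW(F) on { 'a' }; F → '+' with FOLLOW(F) on { '+' }; F → a a with FOLLOW(F) on { 'a' }

A FIRST/FOLLOW conflict occurs when a non-terminal N has a nullable alternative N → β (β ⇒* ε) and another alternative N → α with FIRST(α) ∩ FOLLOW(N) ≠ ∅: on such a lookahead the parser cannot decide between expanding α and letting N vanish via β.

Nullable non-terminals: E, F.
FIRST sets used below: FIRST(F) = { '+', 'a', ε }

E: nullable alternative(s) E → ε, E → F F F; FOLLOW(E) = { $ }
  E → a + a: FIRST \ {ε} = { 'a' } — disjoint from FOLLOW(E)
  E → ε: FIRST \ {ε} = { } — disjoint from FOLLOW(E)
  E → F F F: FIRST \ {ε} = { '+', 'a' } — disjoint from FOLLOW(E)

F: nullable alternative(s) F → ε; FOLLOW(F) = { $, '+', 'a' }
  F → a: FIRST \ {ε} = { 'a' } — overlaps FOLLOW(F) on { 'a' }: CONFLICT
  F → +: FIRST \ {ε} = { '+' } — overlaps FOLLOW(F) on { '+' }: CONFLICT
  F → ε: FIRST \ {ε} = { } — this is the only nullable alternative, skip
  F → a a: FIRST \ {ε} = { 'a' } — overlaps FOLLOW(F) on { 'a' }: CONFLICT

So the grammar has 3 FIRST/FOLLOW conflicts (marked CONFLICT above).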